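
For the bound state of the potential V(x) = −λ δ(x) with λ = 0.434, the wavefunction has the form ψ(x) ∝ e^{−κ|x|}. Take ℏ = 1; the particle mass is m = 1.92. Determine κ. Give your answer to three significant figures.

Integrate −(ℏ²/2m)ψ'' − λδ(x)ψ = Eψ from −ε to +ε: the ψ'' term gives ψ'(0⁺) − ψ'(0⁻) and the δ term gives −(2mλ/ℏ²)ψ(0).
With ψ ∝ e^{−κ|x|} this yields −2κ = −2mλ/ℏ², so κ = mλ/ℏ² = 0.8333.

κ = 0.833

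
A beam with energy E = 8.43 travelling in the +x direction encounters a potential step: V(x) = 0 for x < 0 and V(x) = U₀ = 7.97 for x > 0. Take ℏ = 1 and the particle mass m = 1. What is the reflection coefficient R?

The wavenumbers are k₁ = √(2mE)/ℏ = 4.106 on the left and k₂ = √(2m(E − U₀))/ℏ = 0.9592 on the right.
Matching ψ and ψ′ at x = 0 gives r = (k₁ − k₂)/(k₁ + k₂), so R = r² = 0.3860 and T = 1 − R = 0.6140.

R = 0.386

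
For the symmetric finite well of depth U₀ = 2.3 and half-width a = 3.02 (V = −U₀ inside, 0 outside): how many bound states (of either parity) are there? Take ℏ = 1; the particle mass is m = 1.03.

Define the well-strength parameter z₀ = (a/ℏ)√(2mU₀) = 3.02 × √(2·1.03·2.3) = 6.574.
The even/odd transcendental equations gain one root per π/2 in z₀, giving N = 1 + ⌊2z₀/π⌋ = 1 + ⌊4.185⌋ = 5.

N = 5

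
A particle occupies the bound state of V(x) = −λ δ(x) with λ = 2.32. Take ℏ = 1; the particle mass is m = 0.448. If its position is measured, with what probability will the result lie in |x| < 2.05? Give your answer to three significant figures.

The normalised bound state is ψ = √κ e^{−κ|x|} with κ = mλ/ℏ² = 1.039.
P(|x| < d) = ∫_{−d}^{d} κ e^{−2κ|x|} dx = 1 − e^{−2κd} = 1 − e^{−4.261} = 0.9859.

P = 0.986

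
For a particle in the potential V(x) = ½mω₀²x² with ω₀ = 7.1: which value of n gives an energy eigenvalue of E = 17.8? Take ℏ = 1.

Invert E_n = (n + ½)ℏω₀: n = E/ℏω₀ − ½ = 2.007, so n = 2.

n = 2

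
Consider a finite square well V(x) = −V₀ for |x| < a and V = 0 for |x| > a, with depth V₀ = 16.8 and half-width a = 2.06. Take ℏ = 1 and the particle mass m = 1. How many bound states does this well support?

Define the well-strength parameter z₀ = (a/ℏ)√(2mV₀) = 2.06 × √(2·1·16.8) = 11.94.
A new bound state (alternating even/odd) appears each time z₀ passes a multiple of π/2, so N = ⌊2z₀/π⌋ + 1 = ⌊7.602⌋ + 1 = 8.

N = 8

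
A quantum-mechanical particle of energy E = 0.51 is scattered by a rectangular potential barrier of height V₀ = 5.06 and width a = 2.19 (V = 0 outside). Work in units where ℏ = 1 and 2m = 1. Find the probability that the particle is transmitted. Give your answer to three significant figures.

E < V₀: inside the barrier ψ ∝ e^{±κx} with κ = √(2m(V₀ − E))/ℏ = 2.133.
κa = 4.671, sinh(κa) = 53.42.
The exact tunnelling result is T⁻¹ = 1 + V₀² sinh²(κa) / [4E(V₀ − E)] = 7873, so T = 0.000127.

T = 0.000127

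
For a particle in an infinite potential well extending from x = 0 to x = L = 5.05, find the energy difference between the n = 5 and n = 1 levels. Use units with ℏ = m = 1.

ΔE = 4.64

E_n = n²π²ℏ²/(2mL²), so ΔE = (5² − 1²) π²ℏ²/(2mL²).
ΔE = 24 × π² / (2 × 1 × 5.05²) = 4.644.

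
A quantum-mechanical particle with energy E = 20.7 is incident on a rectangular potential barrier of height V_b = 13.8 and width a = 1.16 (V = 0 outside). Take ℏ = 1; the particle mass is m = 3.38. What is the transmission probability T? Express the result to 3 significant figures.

E > V_b: inside the barrier k₂ = √(2m(E − V_b))/ℏ = 6.830, k₂a = 7.922.
Matching at both interfaces gives T⁻¹ = 1 + V_b² sin²(k₂a) / [4E(E − V_b)] = 1.332, hence T = 0.751.

T = 0.751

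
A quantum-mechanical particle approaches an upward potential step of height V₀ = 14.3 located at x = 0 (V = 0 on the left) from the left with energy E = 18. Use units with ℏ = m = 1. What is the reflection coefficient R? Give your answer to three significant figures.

The wavenumbers are k₁ = √(2mE)/ℏ = 6.000 on the left and k₂ = √(2m(E − V₀))/ℏ = 2.720 on the right.
Continuity of ψ and ψ′ at the step yields the reflection amplitude r = (k₁ − k₂)/(k₁ + k₂) = 0.3761; thus R = |r|² = 0.1415, T = 0.8585.

R = 0.141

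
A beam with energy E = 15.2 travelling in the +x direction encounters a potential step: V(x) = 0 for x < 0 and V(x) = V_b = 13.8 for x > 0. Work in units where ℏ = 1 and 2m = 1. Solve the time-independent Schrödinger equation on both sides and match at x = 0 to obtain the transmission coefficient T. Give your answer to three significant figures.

On each side the TISE gives plane waves with k = √(2m(E − V))/ℏ: k₁ = √(2·½·15.2) = 3.899, k₂ = √(2·½·1.4) = 1.183.
Matching ψ and ψ′ at x = 0 gives r = (k₁ − k₂)/(k₁ + k₂), so R = r² = 0.2855 and T = 1 − R = 0.7145.

T = 0.714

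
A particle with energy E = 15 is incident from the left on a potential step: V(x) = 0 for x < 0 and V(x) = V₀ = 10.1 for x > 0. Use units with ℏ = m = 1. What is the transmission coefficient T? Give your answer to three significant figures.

The wavenumbers are k₁ = √(2mE)/ℏ = 5.477 on the left and k₂ = √(2m(E − V₀))/ℏ = 3.130 on the right.
Matching ψ and ψ′ at x = 0 gives r = (k₁ − k₂)/(k₁ + k₂), so R = r² = 0.07433 and T = 1 − R = 0.9257.

T = 0.926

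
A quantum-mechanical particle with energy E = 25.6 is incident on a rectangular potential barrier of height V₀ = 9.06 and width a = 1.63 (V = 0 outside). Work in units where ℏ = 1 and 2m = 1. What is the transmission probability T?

T = 0.994

Above the barrier the interior wavenumber is k₂ = √(2m(E − V₀))/ℏ = 4.067, giving phase k₂a = 6.629.
Matching at both interfaces gives T⁻¹ = 1 + V₀² sin²(k₂a) / [4E(E − V₀)] = 1.006, hence T = 0.994.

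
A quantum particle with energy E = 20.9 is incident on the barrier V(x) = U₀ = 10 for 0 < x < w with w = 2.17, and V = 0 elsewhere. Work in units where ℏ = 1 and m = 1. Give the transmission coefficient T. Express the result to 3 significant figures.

E > U₀: inside the barrier k₂ = √(2m(E − U₀))/ℏ = 4.669, k₂w = 10.13.
Matching at both interfaces gives T⁻¹ = 1 + U₀² sin²(k₂w) / [4E(E − U₀)] = 1.046, hence T = 0.956.

T = 0.956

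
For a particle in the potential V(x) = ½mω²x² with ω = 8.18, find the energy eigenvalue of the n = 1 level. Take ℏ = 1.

Using E_n = (n + ½)ℏω: E_1 = 1.5 × 8.18 = 12.27.

E = 12.3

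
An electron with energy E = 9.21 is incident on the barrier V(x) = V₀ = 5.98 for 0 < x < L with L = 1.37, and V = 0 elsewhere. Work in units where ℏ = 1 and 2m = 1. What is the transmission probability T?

T = 0.894

E > V₀: inside the barrier k₂ = √(2m(E − V₀))/ℏ = 1.797, k₂L = 2.462.
Matching at both interfaces gives T⁻¹ = 1 + V₀² sin²(k₂L) / [4E(E − V₀)] = 1.119, hence T = 0.894.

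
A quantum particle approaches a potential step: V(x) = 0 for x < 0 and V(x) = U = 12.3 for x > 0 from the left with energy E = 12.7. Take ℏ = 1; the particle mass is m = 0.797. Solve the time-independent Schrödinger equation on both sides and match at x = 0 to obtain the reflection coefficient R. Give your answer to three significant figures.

The wavenumbers are k₁ = √(2mE)/ℏ = 4.499 on the left and k₂ = √(2m(E − U))/ℏ = 0.7985 on the right.
Continuity of ψ and ψ′ at the step yields the reflection amplitude r = (k₁ − k₂)/(k₁ + k₂) = 0.6986; thus R = |r|² = 0.4880, T = 0.5120.

R = 0.488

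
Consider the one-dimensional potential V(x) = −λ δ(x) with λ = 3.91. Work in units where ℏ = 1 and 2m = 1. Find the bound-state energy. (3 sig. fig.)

E = -3.82

The bound state is ψ(x) = √κ e^{−κ|x|}. The derivative jump ψ'(0⁺) − ψ'(0⁻) = −(2mλ/ℏ²)ψ(0) fixes κ = mλ/ℏ² = 1.955.
Then E = −ℏ²κ²/(2m) = −mλ²/(2ℏ²) = -3.822.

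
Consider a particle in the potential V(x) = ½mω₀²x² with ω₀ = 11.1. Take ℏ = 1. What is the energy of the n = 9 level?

Using E_n = (n + ½)ℏω₀: E_9 = 9.5 × 11.1 = 105.5.

E = 105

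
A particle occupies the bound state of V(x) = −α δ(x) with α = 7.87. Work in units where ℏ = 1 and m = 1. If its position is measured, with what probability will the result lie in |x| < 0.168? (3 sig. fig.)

P = 0.929

The normalised bound state is ψ = √κ e^{−κ|x|} with κ = mα/ℏ² = 7.870.
P(|x| < d) = ∫_{−d}^{d} κ e^{−2κ|x|} dx = 1 − e^{−2κd} = 1 − e^{−2.644} = 0.9289.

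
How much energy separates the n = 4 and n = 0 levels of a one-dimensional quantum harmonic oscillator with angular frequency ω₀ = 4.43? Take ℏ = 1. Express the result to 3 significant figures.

E_n = ℏω₀(n + ½), so ΔE = (4 − 0) ℏω₀ = 4 × 4.43 = 17.72.

ΔE = 17.7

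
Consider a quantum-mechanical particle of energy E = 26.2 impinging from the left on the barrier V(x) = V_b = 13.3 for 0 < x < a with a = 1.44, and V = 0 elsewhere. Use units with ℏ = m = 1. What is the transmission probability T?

T = 0.912

Above the barrier the interior wavenumber is k₂ = √(2m(E − V_b))/ℏ = 5.079, giving phase k₂a = 7.314.
T = [1 + V_b² sin²(k₂a) / (4E(E − V_b))]⁻¹ = 1/1.096 = 0.912.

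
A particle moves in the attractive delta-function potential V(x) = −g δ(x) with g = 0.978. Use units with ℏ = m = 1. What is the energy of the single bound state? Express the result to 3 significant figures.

E = -0.478

For x ≠ 0 the bound state is ψ ∝ e^{−κ|x|}; integrating the TISE across the delta gives the cusp condition 2κ = 2mg/ℏ², so κ = 0.9780.
Then E = −ℏ²κ²/(2m) = −mg²/(2ℏ²) = -0.4782.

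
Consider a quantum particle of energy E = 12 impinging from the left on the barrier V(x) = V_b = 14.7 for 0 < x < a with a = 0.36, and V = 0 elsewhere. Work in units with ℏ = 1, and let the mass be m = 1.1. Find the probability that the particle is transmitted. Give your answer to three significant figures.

T = 0.378

E < V_b: inside the barrier ψ ∝ e^{±κx} with κ = √(2m(V_b − E))/ℏ = 2.437.
κa = 0.8774, sinh(κa) = 0.9944.
The exact tunnelling result is T⁻¹ = 1 + V_b² sinh²(κa) / [4E(V_b − E)] = 2.649, so T = 0.378.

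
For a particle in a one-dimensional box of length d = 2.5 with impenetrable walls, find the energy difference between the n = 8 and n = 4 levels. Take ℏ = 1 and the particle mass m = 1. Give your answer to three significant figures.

ΔE = 37.9

E_n = n²π²ℏ²/(2md²), so ΔE = (8² − 4²) π²ℏ²/(2md²).
ΔE = 48 × π² / (2 × 1 × 2.5²) = 37.90.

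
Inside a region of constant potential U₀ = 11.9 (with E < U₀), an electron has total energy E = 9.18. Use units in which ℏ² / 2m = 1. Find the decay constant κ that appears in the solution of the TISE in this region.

Since E < U₀ the TISE in this region is ψ'' = κ²ψ with κ = √(2m(U₀ − E))/ℏ.
κ = √(2 × 0.5 × 2.72) = 1.649.

κ = 1.65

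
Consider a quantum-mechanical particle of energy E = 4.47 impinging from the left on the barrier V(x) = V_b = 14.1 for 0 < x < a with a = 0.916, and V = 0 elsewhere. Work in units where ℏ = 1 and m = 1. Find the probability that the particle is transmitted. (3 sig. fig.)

T = 0.00112

E < V_b: inside the barrier ψ ∝ e^{±κx} with κ = √(2m(V_b − E))/ℏ = 4.389.
κa = 4.020, sinh(κa) = 27.84.
The exact tunnelling result is T⁻¹ = 1 + V_b² sinh²(κa) / [4E(V_b − E)] = 896.0, so T = 0.00112.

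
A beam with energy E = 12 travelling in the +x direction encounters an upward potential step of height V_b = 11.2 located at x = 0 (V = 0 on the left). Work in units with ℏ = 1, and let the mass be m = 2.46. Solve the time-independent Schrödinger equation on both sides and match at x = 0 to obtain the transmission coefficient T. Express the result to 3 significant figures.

On each side the TISE gives plane waves with k = √(2m(E − V))/ℏ: k₁ = √(2·2.46·12) = 7.684, k₂ = √(2·2.46·0.8) = 1.984.
Continuity of ψ and ψ′ at the step yields the reflection amplitude r = (k₁ − k₂)/(k₁ + k₂) = 0.5896; thus R = |r|² = 0.3476, T = 0.6524.

T = 0.652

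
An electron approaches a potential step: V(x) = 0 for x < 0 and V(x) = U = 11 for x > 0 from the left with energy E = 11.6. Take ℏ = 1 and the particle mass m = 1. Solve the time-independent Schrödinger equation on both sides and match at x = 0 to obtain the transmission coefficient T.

T = 0.604

The wavenumbers are k₁ = √(2mE)/ℏ = 4.817 on the left and k₂ = √(2m(E − U))/ℏ = 1.095 on the right.
Continuity of ψ and ψ′ at the step yields the reflection amplitude r = (k₁ − k₂)/(k₁ + k₂) = 0.6294; thus R = |r|² = 0.3962, T = 0.6038.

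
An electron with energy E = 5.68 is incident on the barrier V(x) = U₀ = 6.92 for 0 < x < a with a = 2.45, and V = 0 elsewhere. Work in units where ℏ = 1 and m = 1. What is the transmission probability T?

T = 0.00105

Since E < U₀ the interior solution is evanescent with decay constant κ = √(2m(U₀ − E))/ℏ = 1.575.
κa = 3.858, sinh(κa) = 23.68.
The exact tunnelling result is T⁻¹ = 1 + U₀² sinh²(κa) / [4E(U₀ − E)] = 954.2, so T = 0.00105.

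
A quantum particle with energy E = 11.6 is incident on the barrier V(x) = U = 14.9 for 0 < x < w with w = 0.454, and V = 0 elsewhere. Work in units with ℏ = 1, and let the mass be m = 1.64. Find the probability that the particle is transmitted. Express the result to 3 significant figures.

E < U: inside the barrier ψ ∝ e^{±κx} with κ = √(2m(U − E))/ℏ = 3.290.
κw = 1.494, sinh(κw) = 2.114.
The exact tunnelling result is T⁻¹ = 1 + U² sinh²(κw) / [4E(U − E)] = 7.482, so T = 0.134.

T = 0.134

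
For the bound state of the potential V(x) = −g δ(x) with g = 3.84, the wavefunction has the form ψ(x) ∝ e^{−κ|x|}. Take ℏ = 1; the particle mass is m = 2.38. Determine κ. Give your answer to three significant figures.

Integrating the TISE across x = 0 gives the cusp condition ψ'(0⁺) − ψ'(0⁻) = −(2mg/ℏ²)ψ(0).
With ψ ∝ e^{−κ|x|} this yields −2κ = −2mg/ℏ², so κ = mg/ℏ² = 9.139.

κ = 9.14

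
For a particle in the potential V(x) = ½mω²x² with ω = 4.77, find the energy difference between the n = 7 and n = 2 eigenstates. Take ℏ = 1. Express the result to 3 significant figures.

ΔE = 23.9

E_n = ℏω(n + ½), so ΔE = (7 − 2) ℏω = 5 × 4.77 = 23.85.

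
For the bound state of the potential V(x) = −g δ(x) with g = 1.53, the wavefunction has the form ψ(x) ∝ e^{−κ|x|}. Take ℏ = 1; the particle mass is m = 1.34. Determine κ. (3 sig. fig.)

Integrate −(ℏ²/2m)ψ'' − gδ(x)ψ = Eψ from −ε to +ε: the ψ'' term gives ψ'(0⁺) − ψ'(0⁻) and the δ term gives −(2mg/ℏ²)ψ(0).
With ψ ∝ e^{−κ|x|} this yields −2κ = −2mg/ℏ², so κ = mg/ℏ² = 2.050.

κ = 2.05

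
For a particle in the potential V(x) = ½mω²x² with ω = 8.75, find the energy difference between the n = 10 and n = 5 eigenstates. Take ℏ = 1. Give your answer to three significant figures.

E_n = ℏω(n + ½), so ΔE = (10 − 5) ℏω = 5 × 8.75 = 43.75.

ΔE = 43.8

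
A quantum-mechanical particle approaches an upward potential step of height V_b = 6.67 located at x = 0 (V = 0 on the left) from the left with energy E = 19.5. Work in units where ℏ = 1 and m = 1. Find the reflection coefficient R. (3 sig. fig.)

R = 0.0109

The wavenumbers are k₁ = √(2mE)/ℏ = 6.245 on the left and k₂ = √(2m(E − V_b))/ℏ = 5.066 on the right.
Matching ψ and ψ′ at x = 0 gives r = (k₁ − k₂)/(k₁ + k₂), so R = r² = 0.01087 and T = 1 − R = 0.9891.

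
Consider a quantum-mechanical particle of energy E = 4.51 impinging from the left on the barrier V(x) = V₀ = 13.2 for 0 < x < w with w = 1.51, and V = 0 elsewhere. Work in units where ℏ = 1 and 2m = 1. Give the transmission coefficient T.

E < V₀: inside the barrier ψ ∝ e^{±κx} with κ = √(2m(V₀ − E))/ℏ = 2.948.
κw = 4.451, sinh(κw) = 42.86.
Matching ψ, ψ′ at both faces gives T = [1 + V₀² sinh²(κw) / (4E(V₀ − E))]⁻¹ = 1/2043 = 0.000489.

T = 0.000489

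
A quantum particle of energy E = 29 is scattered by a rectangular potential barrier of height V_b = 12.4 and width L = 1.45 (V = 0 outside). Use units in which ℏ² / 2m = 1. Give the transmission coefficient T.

E > V_b: inside the barrier k₂ = √(2m(E − V_b))/ℏ = 4.074, k₂L = 5.908.
Matching at both interfaces gives T⁻¹ = 1 + V_b² sin²(k₂L) / [4E(E − V_b)] = 1.011, hence T = 0.989.

T = 0.989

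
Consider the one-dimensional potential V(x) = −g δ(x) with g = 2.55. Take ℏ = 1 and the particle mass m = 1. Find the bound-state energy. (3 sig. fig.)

E = -3.25

The bound state is ψ(x) = √κ e^{−κ|x|}. The derivative jump ψ'(0⁺) − ψ'(0⁻) = −(2mg/ℏ²)ψ(0) fixes κ = mg/ℏ² = 2.550.
Then E = −ℏ²κ²/(2m) = −mg²/(2ℏ²) = -3.251.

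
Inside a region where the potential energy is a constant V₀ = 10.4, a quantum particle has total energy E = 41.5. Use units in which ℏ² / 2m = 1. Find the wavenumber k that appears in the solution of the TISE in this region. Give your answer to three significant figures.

k = 5.58

With E > V₀ the solution is oscillatory, ψ ∝ e^{±ikx} with k = √(2m(E − V₀))/ℏ.
k = √(2 × 0.5 × 31.1) = 5.577.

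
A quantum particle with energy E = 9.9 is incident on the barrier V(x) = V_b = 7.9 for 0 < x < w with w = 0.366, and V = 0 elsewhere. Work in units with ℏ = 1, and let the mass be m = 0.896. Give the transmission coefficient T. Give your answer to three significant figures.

T = 0.757

Above the barrier the interior wavenumber is k₂ = √(2m(E − V_b))/ℏ = 1.893, giving phase k₂w = 0.6929.
T = [1 + V_b² sin²(k₂w) / (4E(E − V_b))]⁻¹ = 1/1.322 = 0.757.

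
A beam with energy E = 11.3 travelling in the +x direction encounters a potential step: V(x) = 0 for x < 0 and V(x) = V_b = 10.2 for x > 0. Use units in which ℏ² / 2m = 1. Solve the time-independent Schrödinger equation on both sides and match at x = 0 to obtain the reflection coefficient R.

R = 0.275

On each side the TISE gives plane waves with k = √(2m(E − V))/ℏ: k₁ = √(2·½·11.3) = 3.362, k₂ = √(2·½·1.1) = 1.049.
Continuity of ψ and ψ′ at the step yields the reflection amplitude r = (k₁ − k₂)/(k₁ + k₂) = 0.5244; thus R = |r|² = 0.2750, T = 0.7250.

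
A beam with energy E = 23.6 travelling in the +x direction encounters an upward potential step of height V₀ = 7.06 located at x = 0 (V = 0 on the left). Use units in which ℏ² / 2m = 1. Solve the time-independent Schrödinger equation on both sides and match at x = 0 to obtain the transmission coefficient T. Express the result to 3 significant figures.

T = 0.992

On each side the TISE gives plane waves with k = √(2m(E − V))/ℏ: k₁ = √(2·½·23.6) = 4.858, k₂ = √(2·½·16.54) = 4.067.
Matching ψ and ψ′ at x = 0 gives r = (k₁ − k₂)/(k₁ + k₂), so R = r² = 0.007856 and T = 1 − R = 0.9921.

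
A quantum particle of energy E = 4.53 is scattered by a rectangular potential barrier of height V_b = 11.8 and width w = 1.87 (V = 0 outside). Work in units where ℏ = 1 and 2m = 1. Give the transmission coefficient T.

T = 0.000158

Since E < V_b the interior solution is evanescent with decay constant κ = √(2m(V_b − E))/ℏ = 2.696.
κw = 5.042, sinh(κw) = 77.39.
The exact tunnelling result is T⁻¹ = 1 + V_b² sinh²(κw) / [4E(V_b − E)] = 6332, so T = 0.000158.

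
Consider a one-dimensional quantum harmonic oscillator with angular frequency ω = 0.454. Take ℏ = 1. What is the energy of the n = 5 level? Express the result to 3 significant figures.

E = 2.50

Using E_n = (n + ½)ℏω: E_5 = 5.5 × 0.454 = 2.497.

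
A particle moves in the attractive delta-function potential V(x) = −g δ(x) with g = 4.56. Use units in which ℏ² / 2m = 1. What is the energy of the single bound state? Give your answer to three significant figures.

The bound state is ψ(x) = √κ e^{−κ|x|}. The derivative jump ψ'(0⁺) − ψ'(0⁻) = −(2mg/ℏ²)ψ(0) fixes κ = mg/ℏ² = 2.280.
Then E = −ℏ²κ²/(2m) = −mg²/(2ℏ²) = -5.198.

E = -5.20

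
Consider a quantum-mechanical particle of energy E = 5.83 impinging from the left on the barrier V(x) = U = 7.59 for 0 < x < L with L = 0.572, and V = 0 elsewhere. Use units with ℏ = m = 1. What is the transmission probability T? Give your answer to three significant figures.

T = 0.299

E < U: inside the barrier ψ ∝ e^{±κx} with κ = √(2m(U − E))/ℏ = 1.876.
κL = 1.073, sinh(κL) = 1.291.
The exact tunnelling result is T⁻¹ = 1 + U² sinh²(κL) / [4E(U − E)] = 3.341, so T = 0.299.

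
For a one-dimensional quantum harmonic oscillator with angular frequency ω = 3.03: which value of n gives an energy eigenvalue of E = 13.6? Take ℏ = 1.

E_n = ℏω(n + ½) ⇒ n = E/(ℏω) − ½ = 13.6/3.03 − 0.5 = 3.988 → n = 4.

n = 4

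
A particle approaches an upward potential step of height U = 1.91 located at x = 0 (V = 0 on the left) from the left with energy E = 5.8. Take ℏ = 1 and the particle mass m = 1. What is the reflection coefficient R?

R = 0.00991

The wavenumbers are k₁ = √(2mE)/ℏ = 3.406 on the left and k₂ = √(2m(E − U))/ℏ = 2.789 on the right.
Matching ψ and ψ′ at x = 0 gives r = (k₁ − k₂)/(k₁ + k₂), so R = r² = 0.009907 and T = 1 − R = 0.9901.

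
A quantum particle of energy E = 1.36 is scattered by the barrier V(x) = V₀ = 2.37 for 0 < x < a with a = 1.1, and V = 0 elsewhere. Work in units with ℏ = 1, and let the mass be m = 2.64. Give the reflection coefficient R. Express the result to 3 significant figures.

R = 0.976

E < V₀: inside the barrier ψ ∝ e^{±κx} with κ = √(2m(V₀ − E))/ℏ = 2.309.
κa = 2.540, sinh(κa) = 6.302.
Matching ψ, ψ′ at both faces gives T = [1 + V₀² sinh²(κa) / (4E(V₀ − E))]⁻¹ = 1/41.60 = 0.0240.
R = 1 − T = 0.976.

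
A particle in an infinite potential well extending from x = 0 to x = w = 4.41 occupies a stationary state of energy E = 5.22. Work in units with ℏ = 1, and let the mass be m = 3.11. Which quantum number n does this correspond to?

For an infinite well E_n = n²π²ℏ²/(2mw²), so n = (w/πℏ)√(2mE).
n = (4.41/π) × √(2 × 3.11 × 5.22) = 7.999 → n = 8.

n = 8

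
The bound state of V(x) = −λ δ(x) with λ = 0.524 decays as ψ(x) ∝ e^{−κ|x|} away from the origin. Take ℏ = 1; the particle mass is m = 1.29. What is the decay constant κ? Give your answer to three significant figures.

κ = 0.676

Integrate −(ℏ²/2m)ψ'' − λδ(x)ψ = Eψ from −ε to +ε: the ψ'' term gives ψ'(0⁺) − ψ'(0⁻) and the δ term gives −(2mλ/ℏ²)ψ(0).
With ψ ∝ e^{−κ|x|} this yields −2κ = −2mλ/ℏ², so κ = mλ/ℏ² = 0.6760.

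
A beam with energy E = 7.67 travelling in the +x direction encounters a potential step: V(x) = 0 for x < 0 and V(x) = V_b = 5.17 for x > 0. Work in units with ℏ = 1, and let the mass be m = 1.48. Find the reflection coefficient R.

On each side the TISE gives plane waves with k = √(2m(E − V))/ℏ: k₁ = √(2·1.48·7.67) = 4.765, k₂ = √(2·1.48·2.5) = 2.720.
Continuity of ψ and ψ′ at the step yields the reflection amplitude r = (k₁ − k₂)/(k₁ + k₂) = 0.2731; thus R = |r|² = 0.07461, T = 0.9254.

R = 0.0746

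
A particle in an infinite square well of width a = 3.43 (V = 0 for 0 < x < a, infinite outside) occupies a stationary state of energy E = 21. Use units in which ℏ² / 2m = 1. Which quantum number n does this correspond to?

For an infinite well E_n = n²π²ℏ²/(2ma²), so n = (a/πℏ)√(2mE).
n = (3.43/π) × √(2 × 0.5 × 21) = 5.003 → n = 5.

n = 5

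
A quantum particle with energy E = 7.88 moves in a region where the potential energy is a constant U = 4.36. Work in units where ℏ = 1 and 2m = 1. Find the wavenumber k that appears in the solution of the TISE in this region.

k = 1.88

With E > U the solution is oscillatory, ψ ∝ e^{±ikx} with k = √(2m(E − U))/ℏ.
k = √(2 × 0.5 × 3.52) = 1.876.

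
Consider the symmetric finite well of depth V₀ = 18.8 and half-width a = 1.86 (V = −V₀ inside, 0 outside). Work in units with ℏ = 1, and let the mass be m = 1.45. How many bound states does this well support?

The dimensionless depth is z₀ = a√(2mV₀)/ℏ = 1.86 × √(54.52) = 13.73.
The even/odd transcendental equations gain one root per π/2 in z₀, giving N = 1 + ⌊2z₀/π⌋ = 1 + ⌊8.743⌋ = 9.

N = 9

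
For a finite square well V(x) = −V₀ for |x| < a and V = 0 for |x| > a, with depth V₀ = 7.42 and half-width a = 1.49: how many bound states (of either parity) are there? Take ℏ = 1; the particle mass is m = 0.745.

Define the well-strength parameter z₀ = (a/ℏ)√(2mV₀) = 1.49 × √(2·0.745·7.42) = 4.954.
A new bound state (alternating even/odd) appears each time z₀ passes a multiple of π/2, so N = ⌊2z₀/π⌋ + 1 = ⌊3.154⌋ + 1 = 4.

N = 4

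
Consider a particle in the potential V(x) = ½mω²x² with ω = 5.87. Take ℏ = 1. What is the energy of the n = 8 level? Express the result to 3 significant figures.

The oscillator eigenvalues are E_n = ℏω(n + ½), so E_8 = 5.87 × 8.5 = 49.90.

E = 49.9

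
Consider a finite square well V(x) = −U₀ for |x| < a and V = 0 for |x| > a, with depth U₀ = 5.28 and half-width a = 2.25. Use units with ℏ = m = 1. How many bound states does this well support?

Define the well-strength parameter z₀ = (a/ℏ)√(2mU₀) = 2.25 × √(2·1·5.28) = 7.312.
The even/odd transcendental equations gain one root per π/2 in z₀, giving N = 1 + ⌊2z₀/π⌋ = 1 + ⌊4.655⌋ = 5.

N = 5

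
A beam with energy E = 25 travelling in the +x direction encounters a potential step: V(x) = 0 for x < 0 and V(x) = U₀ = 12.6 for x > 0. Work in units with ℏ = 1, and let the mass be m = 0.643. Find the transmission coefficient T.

On each side the TISE gives plane waves with k = √(2m(E − V))/ℏ: k₁ = √(2·0.643·25) = 5.670, k₂ = √(2·0.643·12.4) = 3.993.
Continuity of ψ and ψ′ at the step yields the reflection amplitude r = (k₁ − k₂)/(k₁ + k₂) = 0.1735; thus R = |r|² = 0.03011, T = 0.9699.

T = 0.970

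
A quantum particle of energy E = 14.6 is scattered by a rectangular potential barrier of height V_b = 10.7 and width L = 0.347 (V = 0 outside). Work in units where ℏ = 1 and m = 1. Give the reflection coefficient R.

Above the barrier the interior wavenumber is k₂ = √(2m(E − V_b))/ℏ = 2.793, giving phase k₂L = 0.9691.
T = [1 + V_b² sin²(k₂L) / (4E(E − V_b))]⁻¹ = 1/1.342 = 0.745.
R = 1 − T = 0.255.

R = 0.255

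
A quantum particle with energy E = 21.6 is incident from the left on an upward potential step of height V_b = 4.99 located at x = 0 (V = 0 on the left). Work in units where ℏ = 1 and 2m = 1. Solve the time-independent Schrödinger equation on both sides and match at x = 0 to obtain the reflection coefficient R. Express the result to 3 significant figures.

The wavenumbers are k₁ = √(2mE)/ℏ = 4.648 on the left and k₂ = √(2m(E − V_b))/ℏ = 4.076 on the right.
Matching ψ and ψ′ at x = 0 gives r = (k₁ − k₂)/(k₁ + k₂), so R = r² = 0.004300 and T = 1 − R = 0.9957.

R = 0.00430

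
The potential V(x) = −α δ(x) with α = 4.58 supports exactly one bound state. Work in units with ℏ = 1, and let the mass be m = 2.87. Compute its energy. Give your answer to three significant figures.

For x ≠ 0 the bound state is ψ ∝ e^{−κ|x|}; integrating the TISE across the delta gives the cusp condition 2κ = 2mα/ℏ², so κ = 13.14.
Then E = −ℏ²κ²/(2m) = −mα²/(2ℏ²) = -30.10.

E = -30.1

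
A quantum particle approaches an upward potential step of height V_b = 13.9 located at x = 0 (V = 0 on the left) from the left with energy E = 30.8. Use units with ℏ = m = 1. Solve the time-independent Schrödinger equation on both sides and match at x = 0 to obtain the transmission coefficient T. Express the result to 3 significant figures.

T = 0.978

On each side the TISE gives plane waves with k = √(2m(E − V))/ℏ: k₁ = √(2·1·30.8) = 7.849, k₂ = √(2·1·16.9) = 5.814.
Matching ψ and ψ′ at x = 0 gives r = (k₁ − k₂)/(k₁ + k₂), so R = r² = 0.02218 and T = 1 − R = 0.9778.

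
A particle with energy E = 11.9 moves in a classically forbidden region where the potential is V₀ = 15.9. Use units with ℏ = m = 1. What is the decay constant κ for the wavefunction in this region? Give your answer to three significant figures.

Since E < V₀ the TISE in this region is ψ'' = κ²ψ with κ = √(2m(V₀ − E))/ℏ.
κ = √(2 × 1 × 4) = 2.828.

κ = 2.83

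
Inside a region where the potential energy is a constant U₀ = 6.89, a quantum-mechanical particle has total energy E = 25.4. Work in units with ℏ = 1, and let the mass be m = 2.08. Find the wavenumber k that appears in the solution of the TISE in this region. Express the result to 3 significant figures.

With E > U₀ the solution is oscillatory, ψ ∝ e^{±ikx} with k = √(2m(E − U₀))/ℏ.
k = √(2 × 2.08 × 18.51) = 8.775.

k = 8.78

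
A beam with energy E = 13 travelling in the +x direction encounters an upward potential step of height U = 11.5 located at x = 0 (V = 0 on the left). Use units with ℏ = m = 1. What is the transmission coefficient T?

The wavenumbers are k₁ = √(2mE)/ℏ = 5.099 on the left and k₂ = √(2m(E − U))/ℏ = 1.732 on the right.
Matching ψ and ψ′ at x = 0 gives r = (k₁ − k₂)/(k₁ + k₂), so R = r² = 0.2429 and T = 1 − R = 0.7571.

T = 0.757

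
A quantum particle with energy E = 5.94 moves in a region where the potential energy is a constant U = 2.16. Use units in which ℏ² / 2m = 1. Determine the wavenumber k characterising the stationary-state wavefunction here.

k = 1.94

With E > U the solution is oscillatory, ψ ∝ e^{±ikx} with k = √(2m(E − U))/ℏ.
k = √(2 × 0.5 × 3.78) = 1.944.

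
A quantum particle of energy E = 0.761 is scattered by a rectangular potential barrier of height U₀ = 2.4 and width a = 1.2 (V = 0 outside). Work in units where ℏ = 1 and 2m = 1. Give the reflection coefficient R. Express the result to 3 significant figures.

Since E < U₀ the interior solution is evanescent with decay constant κ = √(2m(U₀ − E))/ℏ = 1.280.
κa = 1.536, sinh(κa) = 2.216.
The exact tunnelling result is T⁻¹ = 1 + U₀² sinh²(κa) / [4E(U₀ − E)] = 6.670, so T = 0.150.
R = 1 − T = 0.850.

R = 0.850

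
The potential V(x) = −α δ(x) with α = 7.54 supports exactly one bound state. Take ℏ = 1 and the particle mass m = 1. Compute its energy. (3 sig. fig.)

E = -28.4

For x ≠ 0 the bound state is ψ ∝ e^{−κ|x|}; integrating the TISE across the delta gives the cusp condition 2κ = 2mα/ℏ², so κ = 7.540.
Then E = −ℏ²κ²/(2m) = −mα²/(2ℏ²) = -28.43.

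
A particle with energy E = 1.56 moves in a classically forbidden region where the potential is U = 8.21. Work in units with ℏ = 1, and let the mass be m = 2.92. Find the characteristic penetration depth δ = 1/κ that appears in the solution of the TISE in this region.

δ = 0.160

Since E < U the TISE in this region is ψ'' = κ²ψ with κ = √(2m(U − E))/ℏ.
κ = √(2 × 2.92 × 6.65) = 6.232. The penetration depth is δ = 1/κ = 0.160.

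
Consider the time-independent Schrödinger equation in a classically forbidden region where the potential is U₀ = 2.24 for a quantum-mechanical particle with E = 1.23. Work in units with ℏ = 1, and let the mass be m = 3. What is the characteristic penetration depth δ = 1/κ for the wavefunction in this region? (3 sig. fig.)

δ = 0.406

Since E < U₀ the TISE in this region is ψ'' = κ²ψ with κ = √(2m(U₀ − E))/ℏ.
κ = √(2 × 3 × 1.01) = 2.462. The penetration depth is δ = 1/κ = 0.406.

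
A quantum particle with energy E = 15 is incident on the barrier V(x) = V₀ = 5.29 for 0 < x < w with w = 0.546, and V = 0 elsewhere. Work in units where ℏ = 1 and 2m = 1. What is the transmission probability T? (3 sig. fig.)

T = 0.955

E > V₀: inside the barrier k₂ = √(2m(E − V₀))/ℏ = 3.116, k₂w = 1.701.
T = [1 + V₀² sin²(k₂w) / (4E(E − V₀))]⁻¹ = 1/1.047 = 0.955.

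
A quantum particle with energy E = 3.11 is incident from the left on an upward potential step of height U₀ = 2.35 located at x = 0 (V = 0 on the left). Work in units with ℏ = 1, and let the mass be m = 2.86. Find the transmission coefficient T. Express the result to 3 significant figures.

T = 0.885

On each side the TISE gives plane waves with k = √(2m(E − V))/ℏ: k₁ = √(2·2.86·3.11) = 4.218, k₂ = √(2·2.86·0.76) = 2.085.
Matching ψ and ψ′ at x = 0 gives r = (k₁ − k₂)/(k₁ + k₂), so R = r² = 0.1145 and T = 1 − R = 0.8855.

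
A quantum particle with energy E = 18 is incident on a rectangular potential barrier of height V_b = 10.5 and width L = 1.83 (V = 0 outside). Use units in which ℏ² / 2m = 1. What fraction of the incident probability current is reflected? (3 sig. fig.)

E > V_b: inside the barrier k₂ = √(2m(E − V_b))/ℏ = 2.739, k₂L = 5.012.
Matching at both interfaces gives T⁻¹ = 1 + V_b² sin²(k₂L) / [4E(E − V_b)] = 1.186, hence T = 0.843.
R = 1 − T = 0.157.

R = 0.157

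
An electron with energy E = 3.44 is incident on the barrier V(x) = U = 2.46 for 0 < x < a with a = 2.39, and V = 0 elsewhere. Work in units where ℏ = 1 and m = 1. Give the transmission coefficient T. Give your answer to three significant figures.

E > U: inside the barrier k₂ = √(2m(E − U))/ℏ = 1.400, k₂a = 3.346.
Matching at both interfaces gives T⁻¹ = 1 + U² sin²(k₂a) / [4E(E − U)] = 1.018, hence T = 0.982.

T = 0.982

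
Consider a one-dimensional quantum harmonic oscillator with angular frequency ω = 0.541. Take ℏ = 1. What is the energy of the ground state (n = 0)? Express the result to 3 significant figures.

E = 0.271

The oscillator eigenvalues are E_n = ℏω(n + ½), so E_0 = 0.541 × 0.5 = 0.2705.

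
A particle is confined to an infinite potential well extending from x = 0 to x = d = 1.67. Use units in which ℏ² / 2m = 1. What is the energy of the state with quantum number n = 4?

Requiring ψ(0) = ψ(d) = 0 quantises k = nπ/d, hence E_n = ℏ²k²/2m = n²π²ℏ²/(2md²).
E_4 = 4² × π² / (2 × 0.5 × 1.67²) = 56.62.

E = 56.6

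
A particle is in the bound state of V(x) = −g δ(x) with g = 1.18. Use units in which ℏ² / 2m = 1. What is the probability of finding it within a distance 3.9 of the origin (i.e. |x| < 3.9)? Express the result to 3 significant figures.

The normalised bound state is ψ = √κ e^{−κ|x|} with κ = mg/ℏ² = 0.5900.
P(|x| < d) = ∫_{−d}^{d} κ e^{−2κ|x|} dx = 1 − e^{−2κd} = 1 − e^{−4.602} = 0.9900.

P = 0.990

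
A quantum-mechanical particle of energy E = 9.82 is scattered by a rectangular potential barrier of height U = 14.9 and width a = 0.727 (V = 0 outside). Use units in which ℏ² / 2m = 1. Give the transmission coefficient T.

T = 0.128

E < U: inside the barrier ψ ∝ e^{±κx} with κ = √(2m(U − E))/ℏ = 2.254.
κa = 1.639, sinh(κa) = 2.477.
The exact tunnelling result is T⁻¹ = 1 + U² sinh²(κa) / [4E(U − E)] = 7.825, so T = 0.128.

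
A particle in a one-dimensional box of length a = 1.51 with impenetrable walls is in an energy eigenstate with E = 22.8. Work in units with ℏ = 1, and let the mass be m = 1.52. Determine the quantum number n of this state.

For an infinite well E_n = n²π²ℏ²/(2ma²), so n = (a/πℏ)√(2mE).
n = (1.51/π) × √(2 × 1.52 × 22.8) = 4.002 → n = 4.

n = 4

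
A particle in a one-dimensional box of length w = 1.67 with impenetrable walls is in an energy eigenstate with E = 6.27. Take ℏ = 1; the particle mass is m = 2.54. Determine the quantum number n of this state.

From E_n = n²π²ℏ²/(2mw²) invert to n = √(2mw²E)/(πℏ).
n = (1.67/π) × √(2 × 2.54 × 6.27) = 3.000 → n = 3.

n = 3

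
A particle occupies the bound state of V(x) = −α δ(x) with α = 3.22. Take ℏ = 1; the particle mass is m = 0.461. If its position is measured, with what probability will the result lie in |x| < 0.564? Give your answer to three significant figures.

P = 0.813

The normalised bound state is ψ = √κ e^{−κ|x|} with κ = mα/ℏ² = 1.484.
P(|x| < d) = ∫_{−d}^{d} κ e^{−2κ|x|} dx = 1 − e^{−2κd} = 1 − e^{−1.674} = 0.8126.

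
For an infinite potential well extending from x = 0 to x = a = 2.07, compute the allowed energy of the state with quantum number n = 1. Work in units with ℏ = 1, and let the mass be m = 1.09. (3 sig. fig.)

E = 1.06

The infinite-well eigenfunctions ψ_n = √(2/a) sin(nπx/a) vanish at both walls, giving E_n = n²π²ℏ²/(2ma²).
E_1 = 1² × π² / (2 × 1.09 × 2.07²) = 1.057.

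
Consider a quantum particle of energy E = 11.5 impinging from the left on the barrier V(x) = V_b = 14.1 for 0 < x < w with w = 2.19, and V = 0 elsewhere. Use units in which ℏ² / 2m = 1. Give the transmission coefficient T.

T = 0.00206

E < V_b: inside the barrier ψ ∝ e^{±κx} with κ = √(2m(V_b − E))/ℏ = 1.612.
κw = 3.531, sinh(κw) = 17.07.
Matching ψ, ψ′ at both faces gives T = [1 + V_b² sinh²(κw) / (4E(V_b − E))]⁻¹ = 1/485.3 = 0.00206.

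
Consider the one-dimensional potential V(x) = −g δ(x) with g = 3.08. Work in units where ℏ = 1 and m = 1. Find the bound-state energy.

E = -4.74

For x ≠ 0 the bound state is ψ ∝ e^{−κ|x|}; integrating the TISE across the delta gives the cusp condition 2κ = 2mg/ℏ², so κ = 3.080.
Then E = −ℏ²κ²/(2m) = −mg²/(2ℏ²) = -4.743.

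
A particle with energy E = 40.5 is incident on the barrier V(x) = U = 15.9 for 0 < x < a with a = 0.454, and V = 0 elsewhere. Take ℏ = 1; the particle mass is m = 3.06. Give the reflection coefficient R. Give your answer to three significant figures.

R = 0.0264

E > U: inside the barrier k₂ = √(2m(E − U))/ℏ = 12.27, k₂a = 5.571.
Matching at both interfaces gives T⁻¹ = 1 + U² sin²(k₂a) / [4E(E − U)] = 1.027, hence T = 0.974.
R = 1 − T = 0.0264.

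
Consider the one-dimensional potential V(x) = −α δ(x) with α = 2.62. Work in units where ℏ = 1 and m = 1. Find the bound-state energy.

E = -3.43

The bound state is ψ(x) = √κ e^{−κ|x|}. The derivative jump ψ'(0⁺) − ψ'(0⁻) = −(2mα/ℏ²)ψ(0) fixes κ = mα/ℏ² = 2.620.
Then E = −ℏ²κ²/(2m) = −mα²/(2ℏ²) = -3.432.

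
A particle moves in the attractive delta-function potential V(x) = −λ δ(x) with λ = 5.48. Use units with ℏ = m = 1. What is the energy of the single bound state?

The bound state is ψ(x) = √κ e^{−κ|x|}. The derivative jump ψ'(0⁺) − ψ'(0⁻) = −(2mλ/ℏ²)ψ(0) fixes κ = mλ/ℏ² = 5.480.
Then E = −ℏ²κ²/(2m) = −mλ²/(2ℏ²) = -15.02.

E = -15.0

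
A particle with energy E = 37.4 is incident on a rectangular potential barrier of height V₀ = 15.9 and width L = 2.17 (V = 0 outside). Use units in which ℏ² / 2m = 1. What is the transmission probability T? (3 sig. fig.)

E > V₀: inside the barrier k₂ = √(2m(E − V₀))/ℏ = 4.637, k₂L = 10.06.
Matching at both interfaces gives T⁻¹ = 1 + V₀² sin²(k₂L) / [4E(E − V₀)] = 1.028, hence T = 0.973.

T = 0.973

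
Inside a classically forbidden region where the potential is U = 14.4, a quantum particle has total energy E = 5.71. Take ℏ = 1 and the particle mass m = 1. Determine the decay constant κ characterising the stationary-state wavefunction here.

κ = 4.17

Since E < U the TISE in this region is ψ'' = κ²ψ with κ = √(2m(U − E))/ℏ.
κ = √(2 × 1 × 8.69) = 4.169.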